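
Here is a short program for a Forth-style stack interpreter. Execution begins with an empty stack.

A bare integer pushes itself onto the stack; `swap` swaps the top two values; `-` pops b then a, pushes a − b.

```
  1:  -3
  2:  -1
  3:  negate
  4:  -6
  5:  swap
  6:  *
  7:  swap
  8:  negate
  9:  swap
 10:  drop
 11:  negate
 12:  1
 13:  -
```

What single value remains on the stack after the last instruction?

-4

-3     -> -3
-1     -> -3 -1
negate -> -3 1
-6     -> -3 1 -6
swap   -> -3 -6 1
*      -> -3 -6
swap   -> -6 -3
negate -> -6 3
swap   -> 3 -6
drop   -> 3
negate -> -3
1      -> -3 1
-      -> -4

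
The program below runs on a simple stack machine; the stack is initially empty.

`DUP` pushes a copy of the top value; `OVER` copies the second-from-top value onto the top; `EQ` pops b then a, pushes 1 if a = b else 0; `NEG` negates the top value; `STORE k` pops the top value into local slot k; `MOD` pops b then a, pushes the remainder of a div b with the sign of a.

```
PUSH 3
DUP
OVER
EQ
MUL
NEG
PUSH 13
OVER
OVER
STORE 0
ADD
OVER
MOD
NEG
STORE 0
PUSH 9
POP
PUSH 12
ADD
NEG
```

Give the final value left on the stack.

PUSH 3  → 3
DUP     → 3 3
OVER    → 3 3 3
EQ      → 3 1
MUL     → 3
NEG     → -3
PUSH 13 → -3 13
OVER    → -3 13 -3
OVER    → -3 13 -3 13
STORE 0 → -3 13 -3
ADD     → -3 10
OVER    → -3 10 -3
MOD     → -3 1
NEG     → -3 -1
STORE 0 → -3
PUSH 9  → -3 9
POP     → -3
PUSH 12 → -3 12
ADD     → 9
NEG     → -9

-9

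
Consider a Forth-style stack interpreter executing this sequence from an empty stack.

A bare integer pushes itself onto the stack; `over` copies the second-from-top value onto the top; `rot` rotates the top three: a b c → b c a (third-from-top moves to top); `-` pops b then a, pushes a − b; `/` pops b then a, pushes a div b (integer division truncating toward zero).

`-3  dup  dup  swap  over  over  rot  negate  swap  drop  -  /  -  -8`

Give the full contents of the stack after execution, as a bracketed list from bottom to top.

[-3, -8]

-3     -> [-3]
dup    -> [-3, -3]
dup    -> [-3, -3, -3]
swap   -> [-3, -3, -3]
over   -> [-3, -3, -3, -3]
over   -> [-3, -3, -3, -3, -3]
rot    -> [-3, -3, -3, -3, -3]
negate -> [-3, -3, -3, -3, 3]
swap   -> [-3, -3, -3, 3, -3]
drop   -> [-3, -3, -3, 3]
-      -> [-3, -3, -6]
/      -> [-3, 0]
-      -> [-3]
-8     -> [-3, -8]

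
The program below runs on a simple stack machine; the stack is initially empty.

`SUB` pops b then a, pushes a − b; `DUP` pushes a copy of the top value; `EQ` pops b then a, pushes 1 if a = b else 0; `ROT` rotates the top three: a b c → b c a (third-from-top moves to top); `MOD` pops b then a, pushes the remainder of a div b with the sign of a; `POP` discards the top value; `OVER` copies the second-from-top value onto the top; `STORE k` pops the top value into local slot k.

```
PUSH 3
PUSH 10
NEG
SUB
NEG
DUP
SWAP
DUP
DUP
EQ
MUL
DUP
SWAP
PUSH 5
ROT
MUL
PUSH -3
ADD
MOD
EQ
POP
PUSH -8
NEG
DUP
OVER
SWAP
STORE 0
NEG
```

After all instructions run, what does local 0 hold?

PUSH 3  → 3
PUSH 10 → 3 10
NEG     → 3 -10
SUB     → 13
NEG     → -13
DUP     → -13 -13
SWAP    → -13 -13
DUP     → -13 -13 -13
DUP     → -13 -13 -13 -13
EQ      → -13 -13 1
MUL     → -13 -13
DUP     → -13 -13 -13
SWAP    → -13 -13 -13
PUSH 5  → -13 -13 -13 5
ROT     → -13 -13 5 -13
MUL     → -13 -13 -65
PUSH -3 → -13 -13 -65 -3
ADD     → -13 -13 -68
MOD     → -13 -13
EQ      → 1
POP     → (empty)
PUSH -8 → -8
NEG     → 8
DUP     → 8 8
OVER    → 8 8 8
SWAP    → 8 8 8
STORE 0 → 8 8
NEG     → 8 -8

8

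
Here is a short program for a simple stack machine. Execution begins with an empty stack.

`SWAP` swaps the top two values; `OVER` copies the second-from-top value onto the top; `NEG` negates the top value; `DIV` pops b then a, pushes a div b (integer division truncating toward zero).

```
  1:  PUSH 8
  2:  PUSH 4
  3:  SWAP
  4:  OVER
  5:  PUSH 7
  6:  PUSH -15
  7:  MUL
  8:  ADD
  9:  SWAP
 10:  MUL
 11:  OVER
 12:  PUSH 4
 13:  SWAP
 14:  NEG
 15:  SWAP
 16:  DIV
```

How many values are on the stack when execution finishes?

3

PUSH 8   → [8]
PUSH 4   → [8, 4]
SWAP     → [4, 8]
OVER     → [4, 8, 4]
PUSH 7   → [4, 8, 4, 7]
PUSH -15 → [4, 8, 4, 7, -15]
MUL      → [4, 8, 4, -105]
ADD      → [4, 8, -101]
SWAP     → [4, -101, 8]
MUL      → [4, -808]
OVER     → [4, -808, 4]
PUSH 4   → [4, -808, 4, 4]
SWAP     → [4, -808, 4, 4]
NEG      → [4, -808, 4, -4]
SWAP     → [4, -808, -4, 4]
DIV      → [4, -808, -1]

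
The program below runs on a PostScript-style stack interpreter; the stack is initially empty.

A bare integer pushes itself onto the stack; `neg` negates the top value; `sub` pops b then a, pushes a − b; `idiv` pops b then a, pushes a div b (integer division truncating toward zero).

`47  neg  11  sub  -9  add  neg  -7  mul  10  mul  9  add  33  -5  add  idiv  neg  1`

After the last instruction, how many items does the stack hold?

47   : 47
neg  : -47
11   : -47 11
sub  : -58
-9   : -58 -9
add  : -67
neg  : 67
-7   : 67 -7
mul  : -469
10   : -469 10
mul  : -4690
9    : -4690 9
add  : -4681
33   : -4681 33
-5   : -4681 33 -5
add  : -4681 28
idiv : -167
neg  : 167
1    : 167 1

2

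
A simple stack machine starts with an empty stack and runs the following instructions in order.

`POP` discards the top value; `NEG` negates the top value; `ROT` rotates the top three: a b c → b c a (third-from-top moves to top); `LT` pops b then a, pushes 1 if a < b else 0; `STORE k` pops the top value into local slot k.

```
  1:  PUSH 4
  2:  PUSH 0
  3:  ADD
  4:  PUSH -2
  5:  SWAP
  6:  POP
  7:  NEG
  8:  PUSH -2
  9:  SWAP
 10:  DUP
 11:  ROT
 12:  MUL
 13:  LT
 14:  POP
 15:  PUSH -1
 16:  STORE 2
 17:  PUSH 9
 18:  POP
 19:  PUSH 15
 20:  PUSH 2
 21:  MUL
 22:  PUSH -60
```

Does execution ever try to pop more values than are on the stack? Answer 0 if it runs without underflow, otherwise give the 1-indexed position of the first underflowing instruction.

PUSH 4    [4]
PUSH 0    [4, 0]
ADD       [4]
PUSH -2   [4, -2]
SWAP      [-2, 4]
POP       [-2]
NEG       [2]
PUSH -2   [2, -2]
SWAP      [-2, 2]
DUP       [-2, 2, 2]
ROT       [2, 2, -2]
MUL       [2, -4]
LT        [0]
POP       []
PUSH -1   [-1]
STORE 2   []
PUSH 9    [9]
POP       []
PUSH 15   [15]
PUSH 2    [15, 2]
MUL       [30]
PUSH -60  [30, -60]

0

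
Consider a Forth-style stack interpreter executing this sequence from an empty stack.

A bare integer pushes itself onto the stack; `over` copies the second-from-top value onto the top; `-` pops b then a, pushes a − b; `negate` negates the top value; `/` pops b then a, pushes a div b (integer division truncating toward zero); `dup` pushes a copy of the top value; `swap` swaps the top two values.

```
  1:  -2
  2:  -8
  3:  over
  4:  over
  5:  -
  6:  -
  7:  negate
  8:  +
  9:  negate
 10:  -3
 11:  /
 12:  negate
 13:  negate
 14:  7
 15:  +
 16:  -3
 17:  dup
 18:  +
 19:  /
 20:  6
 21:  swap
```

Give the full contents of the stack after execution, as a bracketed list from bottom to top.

-2     → -2
-8     → -2 -8
over   → -2 -8 -2
over   → -2 -8 -2 -8
-      → -2 -8 6
-      → -2 -14
negate → -2 14
+      → 12
negate → -12
-3     → -12 -3
/      → 4
negate → -4
negate → 4
7      → 4 7
+      → 11
-3     → 11 -3
dup    → 11 -3 -3
+      → 11 -6
/      → -1
6      → -1 6
swap   → 6 -1

[6, -1]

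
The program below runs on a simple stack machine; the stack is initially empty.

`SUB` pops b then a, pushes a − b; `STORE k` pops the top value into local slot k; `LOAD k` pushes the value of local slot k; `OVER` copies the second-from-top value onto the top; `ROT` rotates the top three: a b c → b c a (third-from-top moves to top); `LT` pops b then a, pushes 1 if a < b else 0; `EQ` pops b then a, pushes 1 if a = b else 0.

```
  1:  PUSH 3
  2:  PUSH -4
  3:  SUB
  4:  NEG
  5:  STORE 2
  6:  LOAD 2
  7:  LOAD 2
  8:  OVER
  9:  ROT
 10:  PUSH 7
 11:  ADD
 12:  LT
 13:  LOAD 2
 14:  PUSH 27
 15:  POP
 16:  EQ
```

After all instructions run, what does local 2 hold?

-7

PUSH 3  → [3]
PUSH -4 → [3, -4]
SUB     → [7]
NEG     → [-7]
STORE 2 → []
LOAD 2  → [-7]
LOAD 2  → [-7, -7]
OVER    → [-7, -7, -7]
ROT     → [-7, -7, -7]
PUSH 7  → [-7, -7, -7, 7]
ADD     → [-7, -7, 0]
LT      → [-7, 1]
LOAD 2  → [-7, 1, -7]
PUSH 27 → [-7, 1, -7, 27]
POP     → [-7, 1, -7]
EQ      → [-7, 0]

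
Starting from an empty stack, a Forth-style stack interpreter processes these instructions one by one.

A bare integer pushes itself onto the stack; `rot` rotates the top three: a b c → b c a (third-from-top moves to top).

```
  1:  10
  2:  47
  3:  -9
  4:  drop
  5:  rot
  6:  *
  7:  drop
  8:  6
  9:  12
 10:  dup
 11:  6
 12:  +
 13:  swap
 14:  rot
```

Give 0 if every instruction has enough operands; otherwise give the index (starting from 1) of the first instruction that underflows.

10   -> [10]
47   -> [10, 47]
-9   -> [10, 47, -9]
drop -> [10, 47]
rot  — needs 3 operands, stack has 2 → underflow

5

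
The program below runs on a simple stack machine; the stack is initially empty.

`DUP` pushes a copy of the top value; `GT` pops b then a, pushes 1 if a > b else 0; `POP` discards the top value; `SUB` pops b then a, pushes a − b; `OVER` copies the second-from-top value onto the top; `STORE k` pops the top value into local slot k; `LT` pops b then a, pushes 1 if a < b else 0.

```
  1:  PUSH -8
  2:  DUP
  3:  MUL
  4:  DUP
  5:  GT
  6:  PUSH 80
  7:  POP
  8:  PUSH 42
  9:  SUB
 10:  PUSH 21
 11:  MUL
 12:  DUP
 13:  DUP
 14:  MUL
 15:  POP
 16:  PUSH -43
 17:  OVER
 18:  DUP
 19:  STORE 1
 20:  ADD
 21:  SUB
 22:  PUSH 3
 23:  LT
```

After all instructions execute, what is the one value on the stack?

0

PUSH -8   -8
DUP       -8 -8
MUL       64
DUP       64 64
GT        0
PUSH 80   0 80
POP       0
PUSH 42   0 42
SUB       -42
PUSH 21   -42 21
MUL       -882
DUP       -882 -882
DUP       -882 -882 -882
MUL       -882 777924
POP       -882
PUSH -43  -882 -43
OVER      -882 -43 -882
DUP       -882 -43 -882 -882
STORE 1   -882 -43 -882
ADD       -882 -925
SUB       43
PUSH 3    43 3
LT        0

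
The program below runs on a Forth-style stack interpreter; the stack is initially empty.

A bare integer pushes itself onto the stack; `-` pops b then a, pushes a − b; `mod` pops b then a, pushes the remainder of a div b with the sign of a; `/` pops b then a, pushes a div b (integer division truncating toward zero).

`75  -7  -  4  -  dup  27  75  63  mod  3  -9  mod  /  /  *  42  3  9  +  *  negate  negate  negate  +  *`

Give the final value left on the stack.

-2808

75     : [75]
-7     : [75, -7]
-      : [82]
4      : [82, 4]
-      : [78]
dup    : [78, 78]
27     : [78, 78, 27]
75     : [78, 78, 27, 75]
63     : [78, 78, 27, 75, 63]
mod    : [78, 78, 27, 12]
3      : [78, 78, 27, 12, 3]
-9     : [78, 78, 27, 12, 3, -9]
mod    : [78, 78, 27, 12, 3]
/      : [78, 78, 27, 4]
/      : [78, 78, 6]
*      : [78, 468]
42     : [78, 468, 42]
3      : [78, 468, 42, 3]
9      : [78, 468, 42, 3, 9]
+      : [78, 468, 42, 12]
*      : [78, 468, 504]
negate : [78, 468, -504]
negate : [78, 468, 504]
negate : [78, 468, -504]
+      : [78, -36]
*      : [-2808]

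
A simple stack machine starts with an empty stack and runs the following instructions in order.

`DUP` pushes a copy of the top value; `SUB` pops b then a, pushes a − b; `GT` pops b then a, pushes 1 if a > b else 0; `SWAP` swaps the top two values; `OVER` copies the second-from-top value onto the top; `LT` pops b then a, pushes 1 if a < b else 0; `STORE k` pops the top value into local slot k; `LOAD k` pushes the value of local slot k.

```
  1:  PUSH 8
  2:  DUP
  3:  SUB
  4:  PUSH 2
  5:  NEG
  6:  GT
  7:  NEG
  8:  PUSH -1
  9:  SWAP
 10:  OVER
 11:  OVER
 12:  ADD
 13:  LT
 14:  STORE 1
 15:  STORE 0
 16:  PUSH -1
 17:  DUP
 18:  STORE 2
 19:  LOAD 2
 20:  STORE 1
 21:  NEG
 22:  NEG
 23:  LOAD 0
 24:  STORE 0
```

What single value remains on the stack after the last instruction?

-1

PUSH 8  → [8]
DUP     → [8, 8]
SUB     → [0]
PUSH 2  → [0, 2]
NEG     → [0, -2]
GT      → [1]
NEG     → [-1]
PUSH -1 → [-1, -1]
SWAP    → [-1, -1]
OVER    → [-1, -1, -1]
OVER    → [-1, -1, -1, -1]
ADD     → [-1, -1, -2]
LT      → [-1, 0]
STORE 1 → [-1]
STORE 0 → []
PUSH -1 → [-1]
DUP     → [-1, -1]
STORE 2 → [-1]
LOAD 2  → [-1, -1]
STORE 1 → [-1]
NEG     → [1]
NEG     → [-1]
LOAD 0  → [-1, -1]
STORE 0 → [-1]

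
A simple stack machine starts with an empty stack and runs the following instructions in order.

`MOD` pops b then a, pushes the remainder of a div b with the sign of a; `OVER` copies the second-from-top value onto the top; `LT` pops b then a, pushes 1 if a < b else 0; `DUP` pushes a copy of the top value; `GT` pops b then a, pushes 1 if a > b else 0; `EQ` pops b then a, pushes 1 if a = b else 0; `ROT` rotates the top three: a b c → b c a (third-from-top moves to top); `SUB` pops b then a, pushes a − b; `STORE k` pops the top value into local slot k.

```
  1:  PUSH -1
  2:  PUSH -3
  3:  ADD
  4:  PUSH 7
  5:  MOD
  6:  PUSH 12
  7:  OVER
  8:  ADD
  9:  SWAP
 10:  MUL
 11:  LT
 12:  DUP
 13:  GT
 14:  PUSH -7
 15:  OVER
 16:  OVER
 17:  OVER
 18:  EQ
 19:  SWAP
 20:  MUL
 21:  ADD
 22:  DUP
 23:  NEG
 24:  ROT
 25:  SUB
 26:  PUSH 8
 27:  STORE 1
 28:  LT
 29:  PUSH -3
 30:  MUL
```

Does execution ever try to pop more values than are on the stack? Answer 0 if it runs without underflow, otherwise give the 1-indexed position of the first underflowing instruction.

PUSH -1  [-1]
PUSH -3  [-1, -3]
ADD      [-4]
PUSH 7   [-4, 7]
MOD      [-4]
PUSH 12  [-4, 12]
OVER     [-4, 12, -4]
ADD      [-4, 8]
SWAP     [8, -4]
MUL      [-32]
LT  — needs 2 operands, stack has 1 → underflow

11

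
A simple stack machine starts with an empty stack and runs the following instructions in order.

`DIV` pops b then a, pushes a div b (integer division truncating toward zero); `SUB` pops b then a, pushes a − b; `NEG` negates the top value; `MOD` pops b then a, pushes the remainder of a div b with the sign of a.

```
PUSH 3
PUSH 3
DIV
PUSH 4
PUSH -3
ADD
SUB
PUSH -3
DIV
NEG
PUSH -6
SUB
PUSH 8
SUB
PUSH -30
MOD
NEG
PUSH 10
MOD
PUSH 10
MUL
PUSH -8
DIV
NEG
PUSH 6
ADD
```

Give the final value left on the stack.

PUSH 3   → 3
PUSH 3   → 3 3
DIV      → 1
PUSH 4   → 1 4
PUSH -3  → 1 4 -3
ADD      → 1 1
SUB      → 0
PUSH -3  → 0 -3
DIV      → 0
NEG      → 0
PUSH -6  → 0 -6
SUB      → 6
PUSH 8   → 6 8
SUB      → -2
PUSH -30 → -2 -30
MOD      → -2
NEG      → 2
PUSH 10  → 2 10
MOD      → 2
PUSH 10  → 2 10
MUL      → 20
PUSH -8  → 20 -8
DIV      → -2
NEG      → 2
PUSH 6   → 2 6
ADD      → 8

8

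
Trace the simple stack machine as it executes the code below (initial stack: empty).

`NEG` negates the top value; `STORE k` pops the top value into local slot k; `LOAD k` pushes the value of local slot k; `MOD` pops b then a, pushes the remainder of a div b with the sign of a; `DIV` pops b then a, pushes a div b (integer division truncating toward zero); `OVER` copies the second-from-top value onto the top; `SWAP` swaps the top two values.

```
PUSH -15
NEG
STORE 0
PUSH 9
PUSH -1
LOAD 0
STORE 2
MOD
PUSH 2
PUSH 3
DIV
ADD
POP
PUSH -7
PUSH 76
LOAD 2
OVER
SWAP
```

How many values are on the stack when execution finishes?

4

PUSH -15 -> -15
NEG      -> 15
STORE 0  -> (empty)
PUSH 9   -> 9
PUSH -1  -> 9 -1
LOAD 0   -> 9 -1 15
STORE 2  -> 9 -1
MOD      -> 0
PUSH 2   -> 0 2
PUSH 3   -> 0 2 3
DIV      -> 0 0
ADD      -> 0
POP      -> (empty)
PUSH -7  -> -7
PUSH 76  -> -7 76
LOAD 2   -> -7 76 15
OVER     -> -7 76 15 76
SWAP     -> -7 76 76 15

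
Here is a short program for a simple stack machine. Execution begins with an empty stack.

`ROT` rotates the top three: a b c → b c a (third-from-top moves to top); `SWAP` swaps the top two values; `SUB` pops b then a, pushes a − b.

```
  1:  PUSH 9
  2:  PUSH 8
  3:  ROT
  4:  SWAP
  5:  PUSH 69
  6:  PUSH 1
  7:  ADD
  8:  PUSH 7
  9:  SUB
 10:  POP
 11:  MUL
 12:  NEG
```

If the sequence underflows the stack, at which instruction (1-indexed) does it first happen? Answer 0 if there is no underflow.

PUSH 9 → 9
PUSH 8 → 9 8
ROT  — needs 3 operands, stack has 2 → underflow

3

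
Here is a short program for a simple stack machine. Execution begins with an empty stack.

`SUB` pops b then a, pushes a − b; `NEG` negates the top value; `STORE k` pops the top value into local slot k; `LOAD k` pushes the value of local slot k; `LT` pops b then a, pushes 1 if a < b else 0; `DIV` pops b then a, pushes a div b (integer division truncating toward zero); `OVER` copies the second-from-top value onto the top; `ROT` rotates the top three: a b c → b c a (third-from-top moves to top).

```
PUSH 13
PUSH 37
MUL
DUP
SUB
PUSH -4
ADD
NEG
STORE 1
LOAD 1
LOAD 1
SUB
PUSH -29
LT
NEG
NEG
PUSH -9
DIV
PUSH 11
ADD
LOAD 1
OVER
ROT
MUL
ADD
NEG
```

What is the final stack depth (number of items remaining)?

PUSH 13   [13]
PUSH 37   [13, 37]
MUL       [481]
DUP       [481, 481]
SUB       [0]
PUSH -4   [0, -4]
ADD       [-4]
NEG       [4]
STORE 1   []
LOAD 1    [4]
LOAD 1    [4, 4]
SUB       [0]
PUSH -29  [0, -29]
LT        [0]
NEG       [0]
NEG       [0]
PUSH -9   [0, -9]
DIV       [0]
PUSH 11   [0, 11]
ADD       [11]
LOAD 1    [11, 4]
OVER      [11, 4, 11]
ROT       [4, 11, 11]
MUL       [4, 121]
ADD       [125]
NEG       [-125]

1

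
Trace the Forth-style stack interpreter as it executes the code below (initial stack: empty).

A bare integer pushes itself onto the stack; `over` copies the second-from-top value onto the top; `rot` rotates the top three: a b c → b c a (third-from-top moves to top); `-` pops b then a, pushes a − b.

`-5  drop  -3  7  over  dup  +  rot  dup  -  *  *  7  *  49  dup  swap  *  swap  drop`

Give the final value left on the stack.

2401

-5   : -5
drop : (empty)
-3   : -3
7    : -3 7
over : -3 7 -3
dup  : -3 7 -3 -3
+    : -3 7 -6
rot  : 7 -6 -3
dup  : 7 -6 -3 -3
-    : 7 -6 0
*    : 7 0
*    : 0
7    : 0 7
*    : 0
49   : 0 49
dup  : 0 49 49
swap : 0 49 49
*    : 0 2401
swap : 2401 0
drop : 2401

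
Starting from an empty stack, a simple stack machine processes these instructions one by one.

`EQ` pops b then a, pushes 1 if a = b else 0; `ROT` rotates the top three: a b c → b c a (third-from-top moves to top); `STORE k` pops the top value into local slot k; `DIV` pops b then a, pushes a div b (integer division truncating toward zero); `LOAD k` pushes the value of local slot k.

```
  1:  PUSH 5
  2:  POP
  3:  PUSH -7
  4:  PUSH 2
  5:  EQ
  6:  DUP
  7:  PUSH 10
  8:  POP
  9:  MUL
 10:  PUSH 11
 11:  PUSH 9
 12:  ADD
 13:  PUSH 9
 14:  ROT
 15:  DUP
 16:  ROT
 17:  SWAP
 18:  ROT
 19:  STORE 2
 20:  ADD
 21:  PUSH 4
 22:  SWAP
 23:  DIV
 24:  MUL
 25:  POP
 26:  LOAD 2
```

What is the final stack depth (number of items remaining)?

PUSH 5   5
POP      (empty)
PUSH -7  -7
PUSH 2   -7 2
EQ       0
DUP      0 0
PUSH 10  0 0 10
POP      0 0
MUL      0
PUSH 11  0 11
PUSH 9   0 11 9
ADD      0 20
PUSH 9   0 20 9
ROT      20 9 0
DUP      20 9 0 0
ROT      20 0 0 9
SWAP     20 0 9 0
ROT      20 9 0 0
STORE 2  20 9 0
ADD      20 9
PUSH 4   20 9 4
SWAP     20 4 9
DIV      20 0
MUL      0
POP      (empty)
LOAD 2   0

1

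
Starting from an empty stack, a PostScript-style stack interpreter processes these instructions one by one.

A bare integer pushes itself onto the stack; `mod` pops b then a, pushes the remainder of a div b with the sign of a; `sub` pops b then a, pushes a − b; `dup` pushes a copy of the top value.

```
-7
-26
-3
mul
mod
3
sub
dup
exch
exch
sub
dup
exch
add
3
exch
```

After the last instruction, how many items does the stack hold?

-7   -> [-7]
-26  -> [-7, -26]
-3   -> [-7, -26, -3]
mul  -> [-7, 78]
mod  -> [-7]
3    -> [-7, 3]
sub  -> [-10]
dup  -> [-10, -10]
exch -> [-10, -10]
exch -> [-10, -10]
sub  -> [0]
dup  -> [0, 0]
exch -> [0, 0]
add  -> [0]
3    -> [0, 3]
exch -> [3, 0]

2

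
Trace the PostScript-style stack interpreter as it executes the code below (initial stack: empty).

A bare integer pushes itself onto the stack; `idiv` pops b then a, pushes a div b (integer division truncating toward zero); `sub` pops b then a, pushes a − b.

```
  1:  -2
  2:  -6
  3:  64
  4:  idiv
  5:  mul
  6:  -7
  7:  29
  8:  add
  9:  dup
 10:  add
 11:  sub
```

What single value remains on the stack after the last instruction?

-2    [-2]
-6    [-2, -6]
64    [-2, -6, 64]
idiv  [-2, 0]
mul   [0]
-7    [0, -7]
29    [0, -7, 29]
add   [0, 22]
dup   [0, 22, 22]
add   [0, 44]
sub   [-44]

-44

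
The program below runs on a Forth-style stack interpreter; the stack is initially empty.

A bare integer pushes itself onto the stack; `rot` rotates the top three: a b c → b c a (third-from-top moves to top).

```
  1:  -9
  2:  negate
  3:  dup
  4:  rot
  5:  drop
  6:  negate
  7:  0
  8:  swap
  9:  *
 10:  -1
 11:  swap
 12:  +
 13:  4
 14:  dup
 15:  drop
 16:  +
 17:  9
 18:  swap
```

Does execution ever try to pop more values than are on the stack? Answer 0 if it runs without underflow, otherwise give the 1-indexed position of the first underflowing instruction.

4

-9     → [-9]
negate → [9]
dup    → [9, 9]
rot  — needs 3 operands, stack has 2 → underflow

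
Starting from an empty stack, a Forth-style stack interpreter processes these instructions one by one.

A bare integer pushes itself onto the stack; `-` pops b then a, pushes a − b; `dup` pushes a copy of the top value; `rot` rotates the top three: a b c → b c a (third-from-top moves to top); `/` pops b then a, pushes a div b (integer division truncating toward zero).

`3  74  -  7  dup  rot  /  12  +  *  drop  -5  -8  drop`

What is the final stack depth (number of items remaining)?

1

3    → [3]
74   → [3, 74]
-    → [-71]
7    → [-71, 7]
dup  → [-71, 7, 7]
rot  → [7, 7, -71]
/    → [7, 0]
12   → [7, 0, 12]
+    → [7, 12]
*    → [84]
drop → []
-5   → [-5]
-8   → [-5, -8]
drop → [-5]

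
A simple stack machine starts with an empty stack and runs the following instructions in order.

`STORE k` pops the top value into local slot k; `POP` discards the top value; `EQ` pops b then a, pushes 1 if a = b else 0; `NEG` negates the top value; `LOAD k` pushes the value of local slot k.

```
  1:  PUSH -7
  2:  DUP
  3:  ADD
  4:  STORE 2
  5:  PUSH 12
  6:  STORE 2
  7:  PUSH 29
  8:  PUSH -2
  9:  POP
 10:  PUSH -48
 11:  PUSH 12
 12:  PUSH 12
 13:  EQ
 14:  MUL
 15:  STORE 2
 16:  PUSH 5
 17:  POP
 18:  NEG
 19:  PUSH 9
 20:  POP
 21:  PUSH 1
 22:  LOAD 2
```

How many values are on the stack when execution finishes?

3

PUSH -7  : -7
DUP      : -7 -7
ADD      : -14
STORE 2  : (empty)
PUSH 12  : 12
STORE 2  : (empty)
PUSH 29  : 29
PUSH -2  : 29 -2
POP      : 29
PUSH -48 : 29 -48
PUSH 12  : 29 -48 12
PUSH 12  : 29 -48 12 12
EQ       : 29 -48 1
MUL      : 29 -48
STORE 2  : 29
PUSH 5   : 29 5
POP      : 29
NEG      : -29
PUSH 9   : -29 9
POP      : -29
PUSH 1   : -29 1
LOAD 2   : -29 1 -48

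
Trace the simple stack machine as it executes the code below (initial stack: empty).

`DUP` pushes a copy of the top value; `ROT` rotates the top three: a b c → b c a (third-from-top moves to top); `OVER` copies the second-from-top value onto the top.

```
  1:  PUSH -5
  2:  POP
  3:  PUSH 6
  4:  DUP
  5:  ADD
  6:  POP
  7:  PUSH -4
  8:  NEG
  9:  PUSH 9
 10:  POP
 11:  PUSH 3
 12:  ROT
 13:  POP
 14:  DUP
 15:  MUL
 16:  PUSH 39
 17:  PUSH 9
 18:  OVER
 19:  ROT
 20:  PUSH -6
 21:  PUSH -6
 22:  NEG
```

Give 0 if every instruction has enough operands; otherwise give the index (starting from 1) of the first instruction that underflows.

PUSH -5 : [-5]
POP     : []
PUSH 6  : [6]
DUP     : [6, 6]
ADD     : [12]
POP     : []
PUSH -4 : [-4]
NEG     : [4]
PUSH 9  : [4, 9]
POP     : [4]
PUSH 3  : [4, 3]
ROT  — needs 3 operands, stack has 2 → underflow

12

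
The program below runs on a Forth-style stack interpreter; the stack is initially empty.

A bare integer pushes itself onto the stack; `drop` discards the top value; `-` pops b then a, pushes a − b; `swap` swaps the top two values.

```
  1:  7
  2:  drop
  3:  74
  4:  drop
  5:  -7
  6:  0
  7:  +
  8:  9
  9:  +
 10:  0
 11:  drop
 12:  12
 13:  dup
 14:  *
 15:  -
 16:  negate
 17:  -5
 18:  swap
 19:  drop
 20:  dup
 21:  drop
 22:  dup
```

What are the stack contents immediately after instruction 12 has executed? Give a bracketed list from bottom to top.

[2, 12]

7    -> 7
drop -> (empty)
74   -> 74
drop -> (empty)
-7   -> -7
0    -> -7 0
+    -> -7
9    -> -7 9
+    -> 2
0    -> 2 0
drop -> 2
12   -> 2 12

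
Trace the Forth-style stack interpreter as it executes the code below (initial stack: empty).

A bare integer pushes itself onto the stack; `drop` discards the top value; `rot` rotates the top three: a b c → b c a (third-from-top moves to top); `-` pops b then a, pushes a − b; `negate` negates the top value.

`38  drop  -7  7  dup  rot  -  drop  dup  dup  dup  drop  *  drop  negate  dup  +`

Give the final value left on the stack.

38     : 38
drop   : (empty)
-7     : -7
7      : -7 7
dup    : -7 7 7
rot    : 7 7 -7
-      : 7 14
drop   : 7
dup    : 7 7
dup    : 7 7 7
dup    : 7 7 7 7
drop   : 7 7 7
*      : 7 49
drop   : 7
negate : -7
dup    : -7 -7
+      : -14

-14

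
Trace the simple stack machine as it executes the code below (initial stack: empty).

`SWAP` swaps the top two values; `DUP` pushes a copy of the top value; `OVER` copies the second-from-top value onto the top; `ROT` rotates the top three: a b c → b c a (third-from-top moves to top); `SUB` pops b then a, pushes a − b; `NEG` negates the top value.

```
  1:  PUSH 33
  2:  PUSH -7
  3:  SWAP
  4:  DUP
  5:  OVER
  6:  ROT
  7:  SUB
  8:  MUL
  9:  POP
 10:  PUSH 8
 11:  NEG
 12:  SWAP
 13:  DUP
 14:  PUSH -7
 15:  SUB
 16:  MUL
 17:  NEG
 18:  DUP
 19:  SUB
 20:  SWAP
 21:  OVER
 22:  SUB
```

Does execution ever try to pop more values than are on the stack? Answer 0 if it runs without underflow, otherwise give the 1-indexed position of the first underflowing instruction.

PUSH 33 -> [33]
PUSH -7 -> [33, -7]
SWAP    -> [-7, 33]
DUP     -> [-7, 33, 33]
OVER    -> [-7, 33, 33, 33]
ROT     -> [-7, 33, 33, 33]
SUB     -> [-7, 33, 0]
MUL     -> [-7, 0]
POP     -> [-7]
PUSH 8  -> [-7, 8]
NEG     -> [-7, -8]
SWAP    -> [-8, -7]
DUP     -> [-8, -7, -7]
PUSH -7 -> [-8, -7, -7, -7]
SUB     -> [-8, -7, 0]
MUL     -> [-8, 0]
NEG     -> [-8, 0]
DUP     -> [-8, 0, 0]
SUB     -> [-8, 0]
SWAP    -> [0, -8]
OVER    -> [0, -8, 0]
SUB     -> [0, -8]

0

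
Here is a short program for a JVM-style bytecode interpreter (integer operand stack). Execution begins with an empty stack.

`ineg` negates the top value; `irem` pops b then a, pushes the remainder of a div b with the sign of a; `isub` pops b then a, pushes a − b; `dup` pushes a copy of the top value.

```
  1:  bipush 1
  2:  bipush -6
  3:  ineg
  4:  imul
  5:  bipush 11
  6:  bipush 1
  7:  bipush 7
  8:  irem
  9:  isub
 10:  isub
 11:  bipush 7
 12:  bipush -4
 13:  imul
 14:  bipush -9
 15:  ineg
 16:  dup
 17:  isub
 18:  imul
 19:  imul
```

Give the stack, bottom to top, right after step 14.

[-4, -28, -9]

bipush 1  -> [1]
bipush -6 -> [1, -6]
ineg      -> [1, 6]
imul      -> [6]
bipush 11 -> [6, 11]
bipush 1  -> [6, 11, 1]
bipush 7  -> [6, 11, 1, 7]
irem      -> [6, 11, 1]
isub      -> [6, 10]
isub      -> [-4]
bipush 7  -> [-4, 7]
bipush -4 -> [-4, 7, -4]
imul      -> [-4, -28]
bipush -9 -> [-4, -28, -9]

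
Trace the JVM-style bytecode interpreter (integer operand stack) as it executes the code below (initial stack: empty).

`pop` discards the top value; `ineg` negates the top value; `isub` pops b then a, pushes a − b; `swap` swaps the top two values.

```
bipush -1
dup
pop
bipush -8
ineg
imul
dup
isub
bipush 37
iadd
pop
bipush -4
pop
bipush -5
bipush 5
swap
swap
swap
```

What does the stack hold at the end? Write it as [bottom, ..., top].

[5, -5]

bipush -1  [-1]
dup        [-1, -1]
pop        [-1]
bipush -8  [-1, -8]
ineg       [-1, 8]
imul       [-8]
dup        [-8, -8]
isub       [0]
bipush 37  [0, 37]
iadd       [37]
pop        []
bipush -4  [-4]
pop        []
bipush -5  [-5]
bipush 5   [-5, 5]
swap       [5, -5]
swap       [-5, 5]
swap       [5, -5]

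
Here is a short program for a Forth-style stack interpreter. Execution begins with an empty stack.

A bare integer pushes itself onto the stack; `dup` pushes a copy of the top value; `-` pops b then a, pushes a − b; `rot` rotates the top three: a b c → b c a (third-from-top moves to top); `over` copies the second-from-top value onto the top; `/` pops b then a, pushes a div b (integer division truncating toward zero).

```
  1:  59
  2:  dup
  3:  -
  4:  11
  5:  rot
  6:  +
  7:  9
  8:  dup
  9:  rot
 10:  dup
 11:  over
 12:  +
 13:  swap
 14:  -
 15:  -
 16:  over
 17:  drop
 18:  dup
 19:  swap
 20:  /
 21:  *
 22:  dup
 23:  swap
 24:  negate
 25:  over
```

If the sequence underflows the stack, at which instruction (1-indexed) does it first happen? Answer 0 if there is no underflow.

5

59  -> 59
dup -> 59 59
-   -> 0
11  -> 0 11
rot  — needs 3 operands, stack has 2 → underflow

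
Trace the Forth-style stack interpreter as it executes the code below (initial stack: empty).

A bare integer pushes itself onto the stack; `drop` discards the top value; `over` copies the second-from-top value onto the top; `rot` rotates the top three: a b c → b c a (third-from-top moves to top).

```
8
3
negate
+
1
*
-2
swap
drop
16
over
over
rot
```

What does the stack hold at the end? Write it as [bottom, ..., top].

[-2, -2, 16, 16]

8       8
3       8 3
negate  8 -3
+       5
1       5 1
*       5
-2      5 -2
swap    -2 5
drop    -2
16      -2 16
over    -2 16 -2
over    -2 16 -2 16
rot     -2 -2 16 16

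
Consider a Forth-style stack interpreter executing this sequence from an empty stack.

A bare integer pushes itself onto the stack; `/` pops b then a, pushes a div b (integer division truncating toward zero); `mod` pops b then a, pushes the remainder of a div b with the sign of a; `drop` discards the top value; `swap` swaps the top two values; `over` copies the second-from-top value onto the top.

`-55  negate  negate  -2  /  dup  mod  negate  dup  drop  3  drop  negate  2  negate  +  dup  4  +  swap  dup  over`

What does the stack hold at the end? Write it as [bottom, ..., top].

-55     -55
negate  55
negate  -55
-2      -55 -2
/       27
dup     27 27
mod     0
negate  0
dup     0 0
drop    0
3       0 3
drop    0
negate  0
2       0 2
negate  0 -2
+       -2
dup     -2 -2
4       -2 -2 4
+       -2 2
swap    2 -2
dup     2 -2 -2
over    2 -2 -2 -2

[2, -2, -2, -2]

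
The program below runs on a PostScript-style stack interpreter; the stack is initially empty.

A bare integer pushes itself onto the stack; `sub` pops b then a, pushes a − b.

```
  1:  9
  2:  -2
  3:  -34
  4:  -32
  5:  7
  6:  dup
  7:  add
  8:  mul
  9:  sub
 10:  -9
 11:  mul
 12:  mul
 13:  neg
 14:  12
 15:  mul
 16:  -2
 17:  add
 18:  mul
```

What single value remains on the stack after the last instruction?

-804834

9    9
-2   9 -2
-34  9 -2 -34
-32  9 -2 -34 -32
7    9 -2 -34 -32 7
dup  9 -2 -34 -32 7 7
add  9 -2 -34 -32 14
mul  9 -2 -34 -448
sub  9 -2 414
-9   9 -2 414 -9
mul  9 -2 -3726
mul  9 7452
neg  9 -7452
12   9 -7452 12
mul  9 -89424
-2   9 -89424 -2
add  9 -89426
mul  -804834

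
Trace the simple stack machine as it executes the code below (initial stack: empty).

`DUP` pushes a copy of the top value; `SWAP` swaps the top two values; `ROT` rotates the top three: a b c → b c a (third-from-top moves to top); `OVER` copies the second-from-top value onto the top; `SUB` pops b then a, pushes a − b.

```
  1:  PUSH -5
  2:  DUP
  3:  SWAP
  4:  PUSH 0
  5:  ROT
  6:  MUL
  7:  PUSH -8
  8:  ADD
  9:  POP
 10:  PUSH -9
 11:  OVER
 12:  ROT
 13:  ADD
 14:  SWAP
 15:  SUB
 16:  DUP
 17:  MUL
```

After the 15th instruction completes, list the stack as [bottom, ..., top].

PUSH -5 → -5
DUP     → -5 -5
SWAP    → -5 -5
PUSH 0  → -5 -5 0
ROT     → -5 0 -5
MUL     → -5 0
PUSH -8 → -5 0 -8
ADD     → -5 -8
POP     → -5
PUSH -9 → -5 -9
OVER    → -5 -9 -5
ROT     → -9 -5 -5
ADD     → -9 -10
SWAP    → -10 -9
SUB     → -1

[-1]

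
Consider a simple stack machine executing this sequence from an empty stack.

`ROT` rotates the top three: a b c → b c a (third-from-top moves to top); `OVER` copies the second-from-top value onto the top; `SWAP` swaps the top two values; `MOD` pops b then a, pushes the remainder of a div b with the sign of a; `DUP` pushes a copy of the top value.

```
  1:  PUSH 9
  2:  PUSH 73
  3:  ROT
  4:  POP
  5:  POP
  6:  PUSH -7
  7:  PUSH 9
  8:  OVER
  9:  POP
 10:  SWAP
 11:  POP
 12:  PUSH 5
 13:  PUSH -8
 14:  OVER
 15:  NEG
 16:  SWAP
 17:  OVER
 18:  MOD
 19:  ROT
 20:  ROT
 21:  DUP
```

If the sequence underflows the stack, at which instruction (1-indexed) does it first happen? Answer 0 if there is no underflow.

3

PUSH 9  → 9
PUSH 73 → 9 73
ROT  — needs 3 operands, stack has 2 → underflow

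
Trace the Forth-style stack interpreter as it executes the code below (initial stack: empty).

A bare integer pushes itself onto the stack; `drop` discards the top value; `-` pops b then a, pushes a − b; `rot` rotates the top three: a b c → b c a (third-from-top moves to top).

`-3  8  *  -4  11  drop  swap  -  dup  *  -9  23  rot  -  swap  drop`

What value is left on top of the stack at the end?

-377

-3   -> -3
8    -> -3 8
*    -> -24
-4   -> -24 -4
11   -> -24 -4 11
drop -> -24 -4
swap -> -4 -24
-    -> 20
dup  -> 20 20
*    -> 400
-9   -> 400 -9
23   -> 400 -9 23
rot  -> -9 23 400
-    -> -9 -377
swap -> -377 -9
drop -> -377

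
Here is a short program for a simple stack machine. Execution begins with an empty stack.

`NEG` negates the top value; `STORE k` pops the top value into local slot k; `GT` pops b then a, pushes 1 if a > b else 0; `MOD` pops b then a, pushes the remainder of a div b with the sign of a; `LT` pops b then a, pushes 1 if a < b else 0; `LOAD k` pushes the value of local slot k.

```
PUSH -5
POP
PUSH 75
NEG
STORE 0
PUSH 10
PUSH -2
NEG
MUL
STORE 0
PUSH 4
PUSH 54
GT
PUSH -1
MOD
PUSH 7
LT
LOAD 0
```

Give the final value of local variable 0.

PUSH -5 -> [-5]
POP     -> []
PUSH 75 -> [75]
NEG     -> [-75]
STORE 0 -> []
PUSH 10 -> [10]
PUSH -2 -> [10, -2]
NEG     -> [10, 2]
MUL     -> [20]
STORE 0 -> []
PUSH 4  -> [4]
PUSH 54 -> [4, 54]
GT      -> [0]
PUSH -1 -> [0, -1]
MOD     -> [0]
PUSH 7  -> [0, 7]
LT      -> [1]
LOAD 0  -> [1, 20]

20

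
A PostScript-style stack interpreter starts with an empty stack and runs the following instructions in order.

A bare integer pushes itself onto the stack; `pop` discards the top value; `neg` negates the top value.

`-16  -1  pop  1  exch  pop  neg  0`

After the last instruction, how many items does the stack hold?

2

-16  → -16
-1   → -16 -1
pop  → -16
1    → -16 1
exch → 1 -16
pop  → 1
neg  → -1
0    → -1 0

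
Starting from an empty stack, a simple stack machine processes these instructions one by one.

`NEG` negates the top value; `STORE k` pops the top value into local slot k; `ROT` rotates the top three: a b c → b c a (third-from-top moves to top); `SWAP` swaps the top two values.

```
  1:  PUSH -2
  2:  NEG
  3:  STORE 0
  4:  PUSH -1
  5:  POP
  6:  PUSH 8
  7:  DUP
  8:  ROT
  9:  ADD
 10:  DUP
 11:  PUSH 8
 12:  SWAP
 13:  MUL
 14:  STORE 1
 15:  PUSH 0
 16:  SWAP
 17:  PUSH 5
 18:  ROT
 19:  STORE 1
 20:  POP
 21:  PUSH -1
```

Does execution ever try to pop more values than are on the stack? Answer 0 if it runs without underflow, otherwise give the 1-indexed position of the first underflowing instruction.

PUSH -2 -> -2
NEG     -> 2
STORE 0 -> (empty)
PUSH -1 -> -1
POP     -> (empty)
PUSH 8  -> 8
DUP     -> 8 8
ROT  — needs 3 operands, stack has 2 → underflow

8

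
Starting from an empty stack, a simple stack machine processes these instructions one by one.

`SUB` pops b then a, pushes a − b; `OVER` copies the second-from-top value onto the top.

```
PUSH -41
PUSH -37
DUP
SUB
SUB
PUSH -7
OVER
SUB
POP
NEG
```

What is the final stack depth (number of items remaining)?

PUSH -41 → [-41]
PUSH -37 → [-41, -37]
DUP      → [-41, -37, -37]
SUB      → [-41, 0]
SUB      → [-41]
PUSH -7  → [-41, -7]
OVER     → [-41, -7, -41]
SUB      → [-41, 34]
POP      → [-41]
NEG      → [41]

1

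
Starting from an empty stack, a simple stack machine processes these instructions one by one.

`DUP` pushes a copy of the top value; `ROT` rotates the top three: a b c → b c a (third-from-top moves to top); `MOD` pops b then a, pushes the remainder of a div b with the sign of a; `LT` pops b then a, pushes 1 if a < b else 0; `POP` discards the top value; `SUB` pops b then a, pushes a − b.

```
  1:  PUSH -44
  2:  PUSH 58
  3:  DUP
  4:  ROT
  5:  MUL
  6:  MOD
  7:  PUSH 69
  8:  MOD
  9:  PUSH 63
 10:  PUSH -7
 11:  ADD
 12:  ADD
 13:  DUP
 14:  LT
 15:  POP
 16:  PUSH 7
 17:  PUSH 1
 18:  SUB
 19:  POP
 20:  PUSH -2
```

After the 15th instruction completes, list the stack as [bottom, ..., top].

[]

PUSH -44  [-44]
PUSH 58   [-44, 58]
DUP       [-44, 58, 58]
ROT       [58, 58, -44]
MUL       [58, -2552]
MOD       [58]
PUSH 69   [58, 69]
MOD       [58]
PUSH 63   [58, 63]
PUSH -7   [58, 63, -7]
ADD       [58, 56]
ADD       [114]
DUP       [114, 114]
LT        [0]
POP       []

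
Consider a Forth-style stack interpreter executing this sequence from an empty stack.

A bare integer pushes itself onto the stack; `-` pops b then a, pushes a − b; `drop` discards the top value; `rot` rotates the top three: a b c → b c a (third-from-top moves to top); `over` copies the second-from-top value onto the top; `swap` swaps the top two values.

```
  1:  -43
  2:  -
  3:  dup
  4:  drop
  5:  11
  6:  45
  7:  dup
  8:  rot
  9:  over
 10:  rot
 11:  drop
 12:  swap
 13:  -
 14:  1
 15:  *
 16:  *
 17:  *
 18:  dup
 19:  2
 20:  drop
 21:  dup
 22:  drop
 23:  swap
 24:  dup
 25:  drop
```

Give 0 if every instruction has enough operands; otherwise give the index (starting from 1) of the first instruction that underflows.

-43  -43
-  — needs 2 operands, stack has 1 → underflow

2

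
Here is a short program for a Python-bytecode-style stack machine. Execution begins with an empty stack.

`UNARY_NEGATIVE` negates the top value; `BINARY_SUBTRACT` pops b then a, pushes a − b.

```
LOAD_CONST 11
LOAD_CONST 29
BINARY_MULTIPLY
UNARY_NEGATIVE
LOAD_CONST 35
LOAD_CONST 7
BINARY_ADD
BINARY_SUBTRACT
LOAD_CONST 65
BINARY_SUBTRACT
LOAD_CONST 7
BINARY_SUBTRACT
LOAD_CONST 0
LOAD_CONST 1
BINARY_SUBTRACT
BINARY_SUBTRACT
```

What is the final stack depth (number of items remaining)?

1

LOAD_CONST 11   → [11]
LOAD_CONST 29   → [11, 29]
BINARY_MULTIPLY → [319]
UNARY_NEGATIVE  → [-319]
LOAD_CONST 35   → [-319, 35]
LOAD_CONST 7    → [-319, 35, 7]
BINARY_ADD      → [-319, 42]
BINARY_SUBTRACT → [-361]
LOAD_CONST 65   → [-361, 65]
BINARY_SUBTRACT → [-426]
LOAD_CONST 7    → [-426, 7]
BINARY_SUBTRACT → [-433]
LOAD_CONST 0    → [-433, 0]
LOAD_CONST 1    → [-433, 0, 1]
BINARY_SUBTRACT → [-433, -1]
BINARY_SUBTRACT → [-432]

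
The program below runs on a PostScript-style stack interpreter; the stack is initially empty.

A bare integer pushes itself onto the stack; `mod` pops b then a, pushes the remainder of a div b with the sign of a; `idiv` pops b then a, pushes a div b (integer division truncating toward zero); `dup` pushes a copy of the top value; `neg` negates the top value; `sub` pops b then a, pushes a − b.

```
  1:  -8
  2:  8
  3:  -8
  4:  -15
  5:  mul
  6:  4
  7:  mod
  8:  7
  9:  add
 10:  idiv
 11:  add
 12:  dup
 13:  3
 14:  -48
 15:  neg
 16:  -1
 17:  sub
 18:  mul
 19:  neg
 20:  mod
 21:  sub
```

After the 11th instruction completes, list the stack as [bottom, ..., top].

-8    [-8]
8     [-8, 8]
-8    [-8, 8, -8]
-15   [-8, 8, -8, -15]
mul   [-8, 8, 120]
4     [-8, 8, 120, 4]
mod   [-8, 8, 0]
7     [-8, 8, 0, 7]
add   [-8, 8, 7]
idiv  [-8, 1]
add   [-7]

[-7]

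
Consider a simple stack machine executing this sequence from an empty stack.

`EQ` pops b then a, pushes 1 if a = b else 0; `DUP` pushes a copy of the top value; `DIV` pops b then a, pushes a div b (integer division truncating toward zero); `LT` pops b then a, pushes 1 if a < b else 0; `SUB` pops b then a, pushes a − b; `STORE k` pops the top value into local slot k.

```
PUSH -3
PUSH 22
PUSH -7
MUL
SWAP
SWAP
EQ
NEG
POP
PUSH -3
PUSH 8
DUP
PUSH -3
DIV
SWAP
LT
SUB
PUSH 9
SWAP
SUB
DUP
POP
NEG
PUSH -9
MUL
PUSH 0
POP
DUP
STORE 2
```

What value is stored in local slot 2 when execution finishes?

117

PUSH -3 → -3
PUSH 22 → -3 22
PUSH -7 → -3 22 -7
MUL     → -3 -154
SWAP    → -154 -3
SWAP    → -3 -154
EQ      → 0
NEG     → 0
POP     → (empty)
PUSH -3 → -3
PUSH 8  → -3 8
DUP     → -3 8 8
PUSH -3 → -3 8 8 -3
DIV     → -3 8 -2
SWAP    → -3 -2 8
LT      → -3 1
SUB     → -4
PUSH 9  → -4 9
SWAP    → 9 -4
SUB     → 13
DUP     → 13 13
POP     → 13
NEG     → -13
PUSH -9 → -13 -9
MUL     → 117
PUSH 0  → 117 0
POP     → 117
DUP     → 117 117
STORE 2 → 117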